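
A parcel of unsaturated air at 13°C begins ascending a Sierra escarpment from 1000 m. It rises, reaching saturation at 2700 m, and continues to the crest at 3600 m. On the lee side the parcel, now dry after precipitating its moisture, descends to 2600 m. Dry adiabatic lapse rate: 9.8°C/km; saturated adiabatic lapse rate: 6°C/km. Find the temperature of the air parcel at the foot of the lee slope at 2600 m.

0.74°C

Dry to 2700 m: -9.8 × 1.7 km = -16.66°C, so T = -3.66°C.
Saturated to 3600 m: -6 × 0.9 km = -5.4°C, so T = -9.06°C.
Dry descent to 2600 m: +9.8 × 1 km = +9.8°C, so T = 0.74°C.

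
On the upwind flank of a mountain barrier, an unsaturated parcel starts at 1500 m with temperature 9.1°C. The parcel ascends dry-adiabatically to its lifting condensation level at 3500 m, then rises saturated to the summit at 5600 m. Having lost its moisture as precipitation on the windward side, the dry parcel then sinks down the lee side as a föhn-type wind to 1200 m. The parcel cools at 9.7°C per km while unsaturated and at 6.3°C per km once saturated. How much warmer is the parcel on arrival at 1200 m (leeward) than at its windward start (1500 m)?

Dry to 3500 m: -9.7 × 2 km = -19.4°C, so T = -10.3°C.
Saturated to 5600 m: -6.3 × 2.1 km = -13.23°C, so T = -23.53°C.
Dry descent to 1200 m: +9.7 × 4.4 km = +42.68°C, so T = 19.15°C.
Net change vs windward start: 19.15 − 9.1 = +10.05°C

+10.05°C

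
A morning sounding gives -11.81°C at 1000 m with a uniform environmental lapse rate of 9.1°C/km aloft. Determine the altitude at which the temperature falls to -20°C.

Height above start = (-11.81 − (-20)) / 9.1 = 0.9 km
Altitude = 1000 m + 900 m = 1900 m

1900 m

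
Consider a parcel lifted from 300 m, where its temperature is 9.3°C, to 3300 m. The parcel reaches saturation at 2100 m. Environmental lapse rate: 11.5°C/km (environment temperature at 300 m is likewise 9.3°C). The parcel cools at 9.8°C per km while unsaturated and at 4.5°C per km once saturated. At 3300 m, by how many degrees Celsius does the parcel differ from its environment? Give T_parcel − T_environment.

Parcel:
  300–2100 m, dry: Δz = 1.8 km ⇒ ΔT = -17.64°C; T = -8.34°C
  2100–3300 m, saturated: Δz = 1.2 km ⇒ ΔT = -5.4°C; T = -13.74°C
Environment:
  300–3300 m, environment: Δz = 3 km ⇒ ΔT = -34.5°C; T = -25.2°C
T_parcel − T_env = -13.74 − (-25.2) = +11.46°C

+11.46°C (parcel warmer than environment)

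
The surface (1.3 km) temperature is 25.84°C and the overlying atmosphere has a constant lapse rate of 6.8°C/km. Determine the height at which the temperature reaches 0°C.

Height above start = (25.84 − 0) / 6.8 = 3.8 km
Altitude = 1300 m + 3800 m = 5100 m

5.1 km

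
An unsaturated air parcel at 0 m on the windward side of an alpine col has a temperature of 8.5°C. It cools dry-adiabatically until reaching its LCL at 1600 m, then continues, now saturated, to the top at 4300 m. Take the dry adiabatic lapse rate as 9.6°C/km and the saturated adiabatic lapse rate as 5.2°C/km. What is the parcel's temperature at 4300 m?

-20.9°C

From 0 m to 1600 m (dry): cools by 9.6 × 1.6 = 15.36°C, giving -6.86°C.
From 1600 m to 4300 m (saturated): cools by 5.2 × 2.7 = 14.04°C, giving -20.9°C.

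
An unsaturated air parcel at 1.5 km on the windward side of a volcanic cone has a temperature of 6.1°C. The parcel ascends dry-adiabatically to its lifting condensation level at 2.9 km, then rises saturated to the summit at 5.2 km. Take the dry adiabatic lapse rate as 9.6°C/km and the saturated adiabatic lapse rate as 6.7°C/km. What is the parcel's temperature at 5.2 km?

1500–2900 m, dry: Δz = 1.4 km ⇒ ΔT = -13.44°C; T = -7.34°C
2900–5200 m, saturated: Δz = 2.3 km ⇒ ΔT = -15.41°C; T = -22.75°C

-22.75°C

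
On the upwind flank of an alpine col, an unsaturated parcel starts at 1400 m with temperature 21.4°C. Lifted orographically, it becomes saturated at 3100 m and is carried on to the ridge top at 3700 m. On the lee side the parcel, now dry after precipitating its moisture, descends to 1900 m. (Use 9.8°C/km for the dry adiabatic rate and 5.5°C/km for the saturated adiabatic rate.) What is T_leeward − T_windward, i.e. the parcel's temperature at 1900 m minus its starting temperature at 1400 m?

-2.32°C

1400 → 3100 m (dry, 9.8°C/km): ΔT = -9.8 × 1.7 = -16.66°C → T = 4.74°C
3100 → 3700 m (saturated, 5.5°C/km): ΔT = -5.5 × 0.6 = -3.3°C → T = 1.44°C
3700 → 1900 m (dry descent, 9.8°C/km): ΔT = +9.8 × 1.8 = +17.64°C → T = 19.08°C
Net change vs windward start: 19.08 − 21.4 = -2.32°C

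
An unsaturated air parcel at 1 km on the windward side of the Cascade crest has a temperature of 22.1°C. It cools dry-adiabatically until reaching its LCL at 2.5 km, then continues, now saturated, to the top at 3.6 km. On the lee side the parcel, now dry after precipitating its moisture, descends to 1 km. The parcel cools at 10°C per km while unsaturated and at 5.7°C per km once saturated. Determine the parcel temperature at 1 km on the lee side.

26.83°C

1000–2500 m, dry: Δz = 1.5 km ⇒ ΔT = -15°C; T = 7.1°C
2500–3600 m, saturated: Δz = 1.1 km ⇒ ΔT = -6.27°C; T = 0.83°C
3600–1000 m, dry descent: Δz = 2.6 km ⇒ ΔT = +26°C; T = 26.83°C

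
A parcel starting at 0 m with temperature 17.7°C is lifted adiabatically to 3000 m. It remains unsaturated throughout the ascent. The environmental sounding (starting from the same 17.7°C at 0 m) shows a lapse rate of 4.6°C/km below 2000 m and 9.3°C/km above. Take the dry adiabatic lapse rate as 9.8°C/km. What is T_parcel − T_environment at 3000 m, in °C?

Parcel:
  0 → 3000 m (dry, 9.8°C/km): ΔT = -9.8 × 3 = -29.4°C → T = -11.7°C
Environment:
  0 → 2000 m (environment, lower layer, 4.6°C/km): ΔT = -4.6 × 2 = -9.2°C → T = 8.5°C
  2000 → 3000 m (environment, upper layer, 9.3°C/km): ΔT = -9.3 × 1 = -9.3°C → T = -0.8°C
T_parcel − T_env = -11.7 − (-0.8) = -10.9°C

-10.9°C (parcel cooler than environment)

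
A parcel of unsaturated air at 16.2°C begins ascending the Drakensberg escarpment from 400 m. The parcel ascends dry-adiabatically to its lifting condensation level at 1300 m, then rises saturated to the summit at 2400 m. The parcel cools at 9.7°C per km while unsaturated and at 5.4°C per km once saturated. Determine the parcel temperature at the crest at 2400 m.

400–1300 m, dry: Δz = 0.9 km ⇒ ΔT = -8.73°C; T = 7.47°C
1300–2400 m, saturated: Δz = 1.1 km ⇒ ΔT = -5.94°C; T = 1.53°C

1.53°C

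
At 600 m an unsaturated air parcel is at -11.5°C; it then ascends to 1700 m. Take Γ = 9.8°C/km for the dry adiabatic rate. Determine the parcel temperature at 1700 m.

-22.28°C

600–1700 m, dry adiabatic: Δz = 1.1 km ⇒ ΔT = -10.78°C; T = -22.28°C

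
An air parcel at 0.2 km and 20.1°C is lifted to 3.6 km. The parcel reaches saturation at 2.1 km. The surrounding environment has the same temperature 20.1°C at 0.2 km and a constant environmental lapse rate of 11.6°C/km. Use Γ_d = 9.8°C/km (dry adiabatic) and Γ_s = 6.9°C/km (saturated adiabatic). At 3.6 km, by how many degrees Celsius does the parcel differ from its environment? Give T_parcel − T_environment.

Parcel:
  From 200 m to 2100 m (dry): cools by 9.8 × 1.9 = 18.62°C, giving 1.48°C.
  From 2100 m to 3600 m (saturated): cools by 6.9 × 1.5 = 10.35°C, giving -8.87°C.
Environment:
  From 200 m to 3600 m (environment): cools by 11.6 × 3.4 = 39.44°C, giving -19.34°C.
T_parcel − T_env = -8.87 − (-19.34) = +10.47°C

+10.47°C (parcel warmer than environment)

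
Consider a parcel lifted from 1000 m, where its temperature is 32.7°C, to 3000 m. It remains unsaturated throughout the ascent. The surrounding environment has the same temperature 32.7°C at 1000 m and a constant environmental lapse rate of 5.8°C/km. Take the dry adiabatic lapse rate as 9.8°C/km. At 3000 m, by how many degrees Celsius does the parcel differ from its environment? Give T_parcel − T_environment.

-8°C (parcel cooler than environment)

Parcel:
  1000–3000 m, dry: Δz = 2 km ⇒ ΔT = -19.6°C; T = 13.1°C
Environment:
  1000–3000 m, environment: Δz = 2 km ⇒ ΔT = -11.6°C; T = 21.1°C
T_parcel − T_env = 13.1 − 21.1 = -8°C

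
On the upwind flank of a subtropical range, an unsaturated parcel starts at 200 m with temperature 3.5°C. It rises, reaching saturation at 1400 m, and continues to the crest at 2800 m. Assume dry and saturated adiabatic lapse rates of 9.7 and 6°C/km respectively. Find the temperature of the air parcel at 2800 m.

Dry to 1400 m: -9.7 × 1.2 km = -11.64°C, so T = -8.14°C.
Saturated to 2800 m: -6 × 1.4 km = -8.4°C, so T = -16.54°C.

-16.54°C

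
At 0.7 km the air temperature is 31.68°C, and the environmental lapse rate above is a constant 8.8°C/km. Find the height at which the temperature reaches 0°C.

4.3 km

Height above start = (31.68 − 0) / 8.8 = 3.6 km
Altitude = 700 m + 3600 m = 4300 m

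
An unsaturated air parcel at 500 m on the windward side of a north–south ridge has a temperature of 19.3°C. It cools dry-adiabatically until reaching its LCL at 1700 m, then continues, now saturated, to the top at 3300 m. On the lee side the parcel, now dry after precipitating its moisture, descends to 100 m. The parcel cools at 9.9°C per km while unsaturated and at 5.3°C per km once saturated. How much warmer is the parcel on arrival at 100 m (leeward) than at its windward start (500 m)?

+11.32°C

500–1700 m, dry: Δz = 1.2 km ⇒ ΔT = -11.88°C; T = 7.42°C
1700–3300 m, saturated: Δz = 1.6 km ⇒ ΔT = -8.48°C; T = -1.06°C
3300–100 m, dry descent: Δz = 3.2 km ⇒ ΔT = +31.68°C; T = 30.62°C
Net change vs windward start: 30.62 − 19.3 = +11.32°C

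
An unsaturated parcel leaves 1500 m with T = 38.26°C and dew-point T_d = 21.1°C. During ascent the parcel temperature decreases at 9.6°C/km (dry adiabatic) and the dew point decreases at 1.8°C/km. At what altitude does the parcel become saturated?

3700 m

T and T_d converge at 9.6 − 1.8 = 7.8°C per km
Height above start = (38.26 − 21.1) / 7.8 = 2.2 km
LCL altitude = 1500 m + 2200 m = 3700 m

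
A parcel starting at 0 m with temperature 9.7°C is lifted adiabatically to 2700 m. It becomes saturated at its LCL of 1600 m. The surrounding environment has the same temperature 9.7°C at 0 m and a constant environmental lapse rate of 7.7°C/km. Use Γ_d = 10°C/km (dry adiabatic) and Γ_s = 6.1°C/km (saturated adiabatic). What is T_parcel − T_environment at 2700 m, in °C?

Parcel:
  From 0 m to 1600 m (dry): cools by 10 × 1.6 = 16°C, giving -6.3°C.
  From 1600 m to 2700 m (saturated): cools by 6.1 × 1.1 = 6.71°C, giving -13.01°C.
Environment:
  From 0 m to 2700 m (environment): cools by 7.7 × 2.7 = 20.79°C, giving -11.09°C.
T_parcel − T_env = -13.01 − (-11.09) = -1.92°C

-1.92°C (parcel cooler than environment)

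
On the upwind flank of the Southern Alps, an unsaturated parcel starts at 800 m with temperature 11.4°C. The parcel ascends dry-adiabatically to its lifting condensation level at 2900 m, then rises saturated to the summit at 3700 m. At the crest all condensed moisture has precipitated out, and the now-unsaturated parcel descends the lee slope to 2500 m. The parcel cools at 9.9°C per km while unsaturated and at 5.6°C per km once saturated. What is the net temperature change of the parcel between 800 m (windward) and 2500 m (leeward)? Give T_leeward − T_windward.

From 800 m to 2900 m (dry): cools by 9.9 × 2.1 = 20.79°C, giving -9.39°C.
From 2900 m to 3700 m (saturated): cools by 5.6 × 0.8 = 4.48°C, giving -13.87°C.
From 3700 m to 2500 m (dry descent): warms by 9.9 × 1.2 = 11.88°C, giving -1.99°C.
Net change vs windward start: -1.99 − 11.4 = -13.39°C

-13.39°C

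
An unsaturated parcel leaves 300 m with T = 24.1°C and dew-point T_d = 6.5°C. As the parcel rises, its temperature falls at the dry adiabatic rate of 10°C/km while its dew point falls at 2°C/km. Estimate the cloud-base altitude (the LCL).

T and T_d converge at 10 − 2 = 8°C per km
Height above start = (24.1 − 6.5) / 8 = 2.2 km
LCL altitude = 300 m + 2200 m = 2500 m

2500 m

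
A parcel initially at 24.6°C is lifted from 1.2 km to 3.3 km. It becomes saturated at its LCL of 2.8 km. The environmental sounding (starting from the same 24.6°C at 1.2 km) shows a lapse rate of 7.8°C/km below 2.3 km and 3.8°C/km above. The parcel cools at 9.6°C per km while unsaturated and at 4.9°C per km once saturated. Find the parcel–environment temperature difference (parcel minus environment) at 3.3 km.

-5.43°C (parcel cooler than environment)

Parcel:
  Dry to 2800 m: -9.6 × 1.6 km = -15.36°C, so T = 9.24°C.
  Saturated to 3300 m: -4.9 × 0.5 km = -2.45°C, so T = 6.79°C.
Environment:
  Environment, lower layer to 2300 m: -7.8 × 1.1 km = -8.58°C, so T = 16.02°C.
  Environment, upper layer to 3300 m: -3.8 × 1 km = -3.8°C, so T = 12.22°C.
T_parcel − T_env = 6.79 − 12.22 = -5.43°C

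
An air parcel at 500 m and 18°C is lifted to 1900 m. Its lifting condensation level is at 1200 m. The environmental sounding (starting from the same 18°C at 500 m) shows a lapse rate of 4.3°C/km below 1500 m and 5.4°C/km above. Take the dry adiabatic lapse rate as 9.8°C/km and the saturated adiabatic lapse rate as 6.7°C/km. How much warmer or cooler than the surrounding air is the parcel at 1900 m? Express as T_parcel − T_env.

Parcel:
  500 → 1200 m (dry, 9.8°C/km): ΔT = -9.8 × 0.7 = -6.86°C → T = 11.14°C
  1200 → 1900 m (saturated, 6.7°C/km): ΔT = -6.7 × 0.7 = -4.69°C → T = 6.45°C
Environment:
  500 → 1500 m (environment, lower layer, 4.3°C/km): ΔT = -4.3 × 1 = -4.3°C → T = 13.7°C
  1500 → 1900 m (environment, upper layer, 5.4°C/km): ΔT = -5.4 × 0.4 = -2.16°C → T = 11.54°C
T_parcel − T_env = 6.45 − 11.54 = -5.09°C

-5.09°C (parcel cooler than environment)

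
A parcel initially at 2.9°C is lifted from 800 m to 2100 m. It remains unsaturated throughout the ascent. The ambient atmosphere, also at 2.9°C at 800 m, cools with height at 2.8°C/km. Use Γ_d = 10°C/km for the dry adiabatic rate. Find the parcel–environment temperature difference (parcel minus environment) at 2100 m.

-9.36°C (parcel cooler than environment)

Parcel:
  800 → 2100 m (dry, 10°C/km): ΔT = -10 × 1.3 = -13°C → T = -10.1°C
Environment:
  800 → 2100 m (environment, 2.8°C/km): ΔT = -2.8 × 1.3 = -3.64°C → T = -0.74°C
T_parcel − T_env = -10.1 − (-0.74) = -9.36°C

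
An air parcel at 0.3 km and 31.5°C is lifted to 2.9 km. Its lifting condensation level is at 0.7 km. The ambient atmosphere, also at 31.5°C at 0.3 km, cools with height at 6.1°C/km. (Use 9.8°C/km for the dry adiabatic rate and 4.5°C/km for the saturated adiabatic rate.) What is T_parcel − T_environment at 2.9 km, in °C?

+2.04°C (parcel warmer than environment)

Parcel:
  From 300 m to 700 m (dry): cools by 9.8 × 0.4 = 3.92°C, giving 27.58°C.
  From 700 m to 2900 m (saturated): cools by 4.5 × 2.2 = 9.9°C, giving 17.68°C.
Environment:
  From 300 m to 2900 m (environment): cools by 6.1 × 2.6 = 15.86°C, giving 15.64°C.
T_parcel − T_env = 17.68 − 15.64 = +2.04°C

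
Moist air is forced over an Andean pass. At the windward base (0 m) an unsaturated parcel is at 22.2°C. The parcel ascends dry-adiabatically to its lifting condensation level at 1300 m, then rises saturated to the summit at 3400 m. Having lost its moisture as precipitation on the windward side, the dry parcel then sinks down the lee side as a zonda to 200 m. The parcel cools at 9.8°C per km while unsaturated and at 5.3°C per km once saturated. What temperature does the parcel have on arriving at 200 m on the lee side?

From 0 m to 1300 m (dry): cools by 9.8 × 1.3 = 12.74°C, giving 9.46°C.
From 1300 m to 3400 m (saturated): cools by 5.3 × 2.1 = 11.13°C, giving -1.67°C.
From 3400 m to 200 m (dry descent): warms by 9.8 × 3.2 = 31.36°C, giving 29.69°C.

29.69°C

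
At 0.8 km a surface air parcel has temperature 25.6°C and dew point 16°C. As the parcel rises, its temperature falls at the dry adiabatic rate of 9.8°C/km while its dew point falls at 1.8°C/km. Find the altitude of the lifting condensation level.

2 km

T and T_d converge at 9.8 − 1.8 = 8°C per km
Height above start = (25.6 − 16) / 8 = 1.2 km
LCL altitude = 800 m + 1200 m = 2000 m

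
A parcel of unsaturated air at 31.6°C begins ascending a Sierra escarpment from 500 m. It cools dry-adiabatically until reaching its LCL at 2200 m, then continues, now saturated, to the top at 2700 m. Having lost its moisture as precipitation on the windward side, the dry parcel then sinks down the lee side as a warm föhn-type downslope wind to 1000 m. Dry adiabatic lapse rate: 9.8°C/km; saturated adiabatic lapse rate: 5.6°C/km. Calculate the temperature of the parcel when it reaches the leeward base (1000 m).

28.8°C

500 → 2200 m (dry, 9.8°C/km): ΔT = -9.8 × 1.7 = -16.66°C → T = 14.94°C
2200 → 2700 m (saturated, 5.6°C/km): ΔT = -5.6 × 0.5 = -2.8°C → T = 12.14°C
2700 → 1000 m (dry descent, 9.8°C/km): ΔT = +9.8 × 1.7 = +16.66°C → T = 28.8°C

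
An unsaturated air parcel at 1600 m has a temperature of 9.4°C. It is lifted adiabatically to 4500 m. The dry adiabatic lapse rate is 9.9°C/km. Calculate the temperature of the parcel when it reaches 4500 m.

1600–4500 m, dry adiabatic: Δz = 2.9 km ⇒ ΔT = -28.71°C; T = -19.31°C

-19.31°C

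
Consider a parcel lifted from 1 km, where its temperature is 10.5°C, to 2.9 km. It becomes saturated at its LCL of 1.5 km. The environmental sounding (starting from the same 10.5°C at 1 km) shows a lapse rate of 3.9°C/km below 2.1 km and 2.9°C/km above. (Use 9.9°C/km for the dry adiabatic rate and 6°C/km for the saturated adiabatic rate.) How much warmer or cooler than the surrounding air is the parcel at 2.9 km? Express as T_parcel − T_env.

Parcel:
  1000–1500 m, dry: Δz = 0.5 km ⇒ ΔT = -4.95°C; T = 5.55°C
  1500–2900 m, saturated: Δz = 1.4 km ⇒ ΔT = -8.4°C; T = -2.85°C
Environment:
  1000–2100 m, environment, lower layer: Δz = 1.1 km ⇒ ΔT = -4.29°C; T = 6.21°C
  2100–2900 m, environment, upper layer: Δz = 0.8 km ⇒ ΔT = -2.32°C; T = 3.89°C
T_parcel − T_env = -2.85 − 3.89 = -6.74°C

-6.74°C (parcel cooler than environment)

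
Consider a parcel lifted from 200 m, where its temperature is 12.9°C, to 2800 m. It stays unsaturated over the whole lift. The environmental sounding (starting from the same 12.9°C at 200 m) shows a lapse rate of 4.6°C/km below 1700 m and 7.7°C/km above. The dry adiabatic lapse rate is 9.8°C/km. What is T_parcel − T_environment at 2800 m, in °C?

Parcel:
  From 200 m to 2800 m (dry): cools by 9.8 × 2.6 = 25.48°C, giving -12.58°C.
Environment:
  From 200 m to 1700 m (environment, lower layer): cools by 4.6 × 1.5 = 6.9°C, giving 6°C.
  From 1700 m to 2800 m (environment, upper layer): cools by 7.7 × 1.1 = 8.47°C, giving -2.47°C.
T_parcel − T_env = -12.58 − (-2.47) = -10.11°C

-10.11°C (parcel cooler than environment)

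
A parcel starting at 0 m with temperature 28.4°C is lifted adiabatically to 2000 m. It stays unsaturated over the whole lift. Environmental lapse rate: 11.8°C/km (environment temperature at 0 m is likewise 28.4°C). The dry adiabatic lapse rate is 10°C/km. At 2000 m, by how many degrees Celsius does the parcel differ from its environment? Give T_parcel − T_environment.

+3.6°C (parcel warmer than environment)

Parcel:
  0–2000 m, dry: Δz = 2 km ⇒ ΔT = -20°C; T = 8.4°C
Environment:
  0–2000 m, environment: Δz = 2 km ⇒ ΔT = -23.6°C; T = 4.8°C
T_parcel − T_env = 8.4 − 4.8 = +3.6°C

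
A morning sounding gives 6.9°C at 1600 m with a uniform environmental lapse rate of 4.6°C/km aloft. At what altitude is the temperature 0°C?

Height above start = (6.9 − 0) / 4.6 = 1.5 km
Altitude = 1600 m + 1500 m = 3100 m

3100 m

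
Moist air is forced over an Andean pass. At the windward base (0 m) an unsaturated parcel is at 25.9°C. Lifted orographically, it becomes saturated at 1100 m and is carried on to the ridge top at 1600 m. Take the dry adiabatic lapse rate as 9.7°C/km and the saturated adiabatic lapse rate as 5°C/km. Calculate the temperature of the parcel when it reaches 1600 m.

From 0 m to 1100 m (dry): cools by 9.7 × 1.1 = 10.67°C, giving 15.23°C.
From 1100 m to 1600 m (saturated): cools by 5 × 0.5 = 2.5°C, giving 12.73°C.

12.73°C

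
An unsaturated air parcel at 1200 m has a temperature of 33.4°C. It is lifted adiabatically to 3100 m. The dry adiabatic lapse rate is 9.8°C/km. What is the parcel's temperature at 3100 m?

From 1200 m to 3100 m (dry adiabatic): cools by 9.8 × 1.9 = 18.62°C, giving 14.78°C.

14.78°C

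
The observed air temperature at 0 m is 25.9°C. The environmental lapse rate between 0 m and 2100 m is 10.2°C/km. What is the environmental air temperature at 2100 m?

0–2100 m, environmental: Δz = 2.1 km ⇒ ΔT = -21.42°C; T = 4.48°C

4.48°C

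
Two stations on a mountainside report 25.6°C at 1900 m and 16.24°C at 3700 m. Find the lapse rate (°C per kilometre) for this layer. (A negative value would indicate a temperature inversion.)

Γ = −ΔT/Δz = (25.6 − 16.24) / (3700 − 1900) m
  = 9.36°C / 1.8 km = 5.2°C/km

5.2°C/km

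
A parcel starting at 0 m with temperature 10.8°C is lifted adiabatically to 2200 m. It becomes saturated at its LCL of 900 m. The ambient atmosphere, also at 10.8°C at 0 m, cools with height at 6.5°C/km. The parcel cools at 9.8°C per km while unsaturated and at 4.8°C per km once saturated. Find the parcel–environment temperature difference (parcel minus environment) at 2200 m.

-0.76°C (parcel cooler than environment)

Parcel:
  0–900 m, dry: Δz = 0.9 km ⇒ ΔT = -8.82°C; T = 1.98°C
  900–2200 m, saturated: Δz = 1.3 km ⇒ ΔT = -6.24°C; T = -4.26°C
Environment:
  0–2200 m, environment: Δz = 2.2 km ⇒ ΔT = -14.3°C; T = -3.5°C
T_parcel − T_env = -4.26 − (-3.5) = -0.76°C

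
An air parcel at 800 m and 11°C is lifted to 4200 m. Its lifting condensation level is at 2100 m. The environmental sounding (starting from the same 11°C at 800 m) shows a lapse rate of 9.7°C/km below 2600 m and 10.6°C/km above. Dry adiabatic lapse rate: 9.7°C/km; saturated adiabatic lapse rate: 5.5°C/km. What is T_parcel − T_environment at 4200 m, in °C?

+10.26°C (parcel warmer than environment)

Parcel:
  800 → 2100 m (dry, 9.7°C/km): ΔT = -9.7 × 1.3 = -12.61°C → T = -1.61°C
  2100 → 4200 m (saturated, 5.5°C/km): ΔT = -5.5 × 2.1 = -11.55°C → T = -13.16°C
Environment:
  800 → 2600 m (environment, lower layer, 9.7°C/km): ΔT = -9.7 × 1.8 = -17.46°C → T = -6.46°C
  2600 → 4200 m (environment, upper layer, 10.6°C/km): ΔT = -10.6 × 1.6 = -16.96°C → T = -23.42°C
T_parcel − T_env = -13.16 − (-23.42) = +10.26°C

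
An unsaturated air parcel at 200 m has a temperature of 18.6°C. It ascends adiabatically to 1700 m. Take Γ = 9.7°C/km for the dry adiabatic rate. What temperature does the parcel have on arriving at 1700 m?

4.05°C

200–1700 m, dry adiabatic: Δz = 1.5 km ⇒ ΔT = -14.55°C; T = 4.05°C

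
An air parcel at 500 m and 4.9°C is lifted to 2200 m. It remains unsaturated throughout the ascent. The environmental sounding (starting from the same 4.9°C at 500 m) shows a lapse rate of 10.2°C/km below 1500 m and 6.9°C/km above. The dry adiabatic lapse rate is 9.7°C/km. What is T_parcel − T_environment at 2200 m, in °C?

-1.46°C (parcel cooler than environment)

Parcel:
  Dry to 2200 m: -9.7 × 1.7 km = -16.49°C, so T = -11.59°C.
Environment:
  Environment, lower layer to 1500 m: -10.2 × 1 km = -10.2°C, so T = -5.3°C.
  Environment, upper layer to 2200 m: -6.9 × 0.7 km = -4.83°C, so T = -10.13°C.
T_parcel − T_env = -11.59 − (-10.13) = -1.46°C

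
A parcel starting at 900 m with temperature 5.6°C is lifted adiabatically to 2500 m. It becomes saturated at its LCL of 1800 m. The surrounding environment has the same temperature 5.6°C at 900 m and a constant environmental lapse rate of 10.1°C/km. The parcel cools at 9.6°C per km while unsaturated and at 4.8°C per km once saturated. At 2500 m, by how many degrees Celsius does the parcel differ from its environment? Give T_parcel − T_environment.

Parcel:
  900 → 1800 m (dry, 9.6°C/km): ΔT = -9.6 × 0.9 = -8.64°C → T = -3.04°C
  1800 → 2500 m (saturated, 4.8°C/km): ΔT = -4.8 × 0.7 = -3.36°C → T = -6.4°C
Environment:
  900 → 2500 m (environment, 10.1°C/km): ΔT = -10.1 × 1.6 = -16.16°C → T = -10.56°C
T_parcel − T_env = -6.4 − (-10.56) = +4.16°C

+4.16°C (parcel warmer than environment)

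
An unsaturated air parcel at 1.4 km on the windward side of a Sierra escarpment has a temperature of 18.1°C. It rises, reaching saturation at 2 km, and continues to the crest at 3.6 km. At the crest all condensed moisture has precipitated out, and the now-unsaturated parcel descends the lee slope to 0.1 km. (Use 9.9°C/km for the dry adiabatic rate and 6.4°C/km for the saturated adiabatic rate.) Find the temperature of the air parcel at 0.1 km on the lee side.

36.57°C

1400 → 2000 m (dry, 9.9°C/km): ΔT = -9.9 × 0.6 = -5.94°C → T = 12.16°C
2000 → 3600 m (saturated, 6.4°C/km): ΔT = -6.4 × 1.6 = -10.24°C → T = 1.92°C
3600 → 100 m (dry descent, 9.9°C/km): ΔT = +9.9 × 3.5 = +34.65°C → T = 36.57°C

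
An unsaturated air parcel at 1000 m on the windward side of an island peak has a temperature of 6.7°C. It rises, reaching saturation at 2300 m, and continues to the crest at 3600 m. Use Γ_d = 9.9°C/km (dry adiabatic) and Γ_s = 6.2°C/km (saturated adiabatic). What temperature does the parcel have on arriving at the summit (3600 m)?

1000–2300 m, dry: Δz = 1.3 km ⇒ ΔT = -12.87°C; T = -6.17°C
2300–3600 m, saturated: Δz = 1.3 km ⇒ ΔT = -8.06°C; T = -14.23°C

-14.23°C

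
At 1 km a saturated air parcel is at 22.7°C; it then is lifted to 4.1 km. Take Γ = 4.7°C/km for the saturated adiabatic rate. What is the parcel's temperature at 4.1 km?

8.13°C

Saturated adiabatic to 4100 m: -4.7 × 3.1 km = -14.57°C, so T = 8.13°C.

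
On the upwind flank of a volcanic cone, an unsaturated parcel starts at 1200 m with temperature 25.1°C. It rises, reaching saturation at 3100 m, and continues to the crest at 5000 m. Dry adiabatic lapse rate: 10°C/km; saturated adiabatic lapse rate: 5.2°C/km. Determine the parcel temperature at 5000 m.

-3.78°C

From 1200 m to 3100 m (dry): cools by 10 × 1.9 = 19°C, giving 6.1°C.
From 3100 m to 5000 m (saturated): cools by 5.2 × 1.9 = 9.88°C, giving -3.78°C.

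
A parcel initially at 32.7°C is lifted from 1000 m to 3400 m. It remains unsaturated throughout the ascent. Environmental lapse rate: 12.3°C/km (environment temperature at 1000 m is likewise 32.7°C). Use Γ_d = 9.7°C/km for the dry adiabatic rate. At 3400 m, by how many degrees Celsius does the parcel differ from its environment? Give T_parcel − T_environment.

+6.24°C (parcel warmer than environment)

Parcel:
  1000–3400 m, dry: Δz = 2.4 km ⇒ ΔT = -23.28°C; T = 9.42°C
Environment:
  1000–3400 m, environment: Δz = 2.4 km ⇒ ΔT = -29.52°C; T = 3.18°C
T_parcel − T_env = 9.42 − 3.18 = +6.24°C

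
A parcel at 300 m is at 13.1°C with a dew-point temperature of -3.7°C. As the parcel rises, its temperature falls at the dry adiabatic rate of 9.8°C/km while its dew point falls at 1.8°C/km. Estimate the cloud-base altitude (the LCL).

2400 m

T and T_d converge at 9.8 − 1.8 = 8°C per km
Height above start = (13.1 − (-3.7)) / 8 = 2.1 km
LCL altitude = 300 m + 2100 m = 2400 m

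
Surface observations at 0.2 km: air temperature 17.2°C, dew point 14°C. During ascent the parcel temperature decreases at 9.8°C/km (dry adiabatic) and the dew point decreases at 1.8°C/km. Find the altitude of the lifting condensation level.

T and T_d converge at 9.8 − 1.8 = 8°C per km
Height above start = (17.2 − 14) / 8 = 0.4 km
LCL altitude = 200 m + 400 m = 600 m

0.6 km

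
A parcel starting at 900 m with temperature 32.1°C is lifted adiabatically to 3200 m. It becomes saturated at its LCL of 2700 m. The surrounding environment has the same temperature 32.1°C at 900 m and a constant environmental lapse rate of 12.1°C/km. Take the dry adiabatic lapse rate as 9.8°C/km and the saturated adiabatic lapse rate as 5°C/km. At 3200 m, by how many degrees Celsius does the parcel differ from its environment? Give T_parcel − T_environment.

+7.69°C (parcel warmer than environment)

Parcel:
  From 900 m to 2700 m (dry): cools by 9.8 × 1.8 = 17.64°C, giving 14.46°C.
  From 2700 m to 3200 m (saturated): cools by 5 × 0.5 = 2.5°C, giving 11.96°C.
Environment:
  From 900 m to 3200 m (environment): cools by 12.1 × 2.3 = 27.83°C, giving 4.27°C.
T_parcel − T_env = 11.96 − 4.27 = +7.69°C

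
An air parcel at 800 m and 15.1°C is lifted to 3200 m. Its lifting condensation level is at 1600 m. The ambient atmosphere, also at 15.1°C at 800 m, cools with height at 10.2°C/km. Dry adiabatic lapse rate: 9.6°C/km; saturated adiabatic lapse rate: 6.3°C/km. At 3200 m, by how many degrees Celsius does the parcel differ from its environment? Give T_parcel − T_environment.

+6.72°C (parcel warmer than environment)

Parcel:
  From 800 m to 1600 m (dry): cools by 9.6 × 0.8 = 7.68°C, giving 7.42°C.
  From 1600 m to 3200 m (saturated): cools by 6.3 × 1.6 = 10.08°C, giving -2.66°C.
Environment:
  From 800 m to 3200 m (environment): cools by 10.2 × 2.4 = 24.48°C, giving -9.38°C.
T_parcel − T_env = -2.66 − (-9.38) = +6.72°C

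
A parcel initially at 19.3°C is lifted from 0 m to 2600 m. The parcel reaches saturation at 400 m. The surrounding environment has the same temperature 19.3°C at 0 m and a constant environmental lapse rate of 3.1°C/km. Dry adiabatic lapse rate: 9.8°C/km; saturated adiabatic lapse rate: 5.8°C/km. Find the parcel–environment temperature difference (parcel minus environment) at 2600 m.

Parcel:
  From 0 m to 400 m (dry): cools by 9.8 × 0.4 = 3.92°C, giving 15.38°C.
  From 400 m to 2600 m (saturated): cools by 5.8 × 2.2 = 12.76°C, giving 2.62°C.
Environment:
  From 0 m to 2600 m (environment): cools by 3.1 × 2.6 = 8.06°C, giving 11.24°C.
T_parcel − T_env = 2.62 − 11.24 = -8.62°C

-8.62°C (parcel cooler than environment)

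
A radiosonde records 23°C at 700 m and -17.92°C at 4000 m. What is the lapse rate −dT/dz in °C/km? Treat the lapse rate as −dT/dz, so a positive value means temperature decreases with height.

Γ = −ΔT/Δz = (23 − (-17.92)) / (4000 − 700) m
  = 40.92°C / 3.3 km = 12.4°C/km

12.4°C/km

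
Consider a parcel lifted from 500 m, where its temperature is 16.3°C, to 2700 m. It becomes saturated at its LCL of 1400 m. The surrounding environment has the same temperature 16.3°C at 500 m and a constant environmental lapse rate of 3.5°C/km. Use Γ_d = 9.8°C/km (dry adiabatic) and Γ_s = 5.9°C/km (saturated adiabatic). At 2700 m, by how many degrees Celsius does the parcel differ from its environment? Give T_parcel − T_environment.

Parcel:
  Dry to 1400 m: -9.8 × 0.9 km = -8.82°C, so T = 7.48°C.
  Saturated to 2700 m: -5.9 × 1.3 km = -7.67°C, so T = -0.19°C.
Environment:
  Environment to 2700 m: -3.5 × 2.2 km = -7.7°C, so T = 8.6°C.
T_parcel − T_env = -0.19 − 8.6 = -8.79°C

-8.79°C (parcel cooler than environment)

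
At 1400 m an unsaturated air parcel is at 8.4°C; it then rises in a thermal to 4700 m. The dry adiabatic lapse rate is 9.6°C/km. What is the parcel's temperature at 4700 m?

1400–4700 m, dry adiabatic: Δz = 3.3 km ⇒ ΔT = -31.68°C; T = -23.28°C

-23.28°C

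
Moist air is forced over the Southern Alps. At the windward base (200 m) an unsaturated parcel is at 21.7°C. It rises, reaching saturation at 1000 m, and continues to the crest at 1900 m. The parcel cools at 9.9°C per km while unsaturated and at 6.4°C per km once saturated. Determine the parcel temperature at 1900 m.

8.02°C

Dry to 1000 m: -9.9 × 0.8 km = -7.92°C, so T = 13.78°C.
Saturated to 1900 m: -6.4 × 0.9 km = -5.76°C, so T = 8.02°C.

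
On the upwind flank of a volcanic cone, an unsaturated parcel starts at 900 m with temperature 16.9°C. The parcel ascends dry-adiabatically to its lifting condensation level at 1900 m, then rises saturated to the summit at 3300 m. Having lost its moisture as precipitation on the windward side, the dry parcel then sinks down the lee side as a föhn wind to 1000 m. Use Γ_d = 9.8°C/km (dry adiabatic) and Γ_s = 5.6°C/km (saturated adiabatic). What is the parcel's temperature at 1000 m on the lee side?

From 900 m to 1900 m (dry): cools by 9.8 × 1 = 9.8°C, giving 7.1°C.
From 1900 m to 3300 m (saturated): cools by 5.6 × 1.4 = 7.84°C, giving -0.74°C.
From 3300 m to 1000 m (dry descent): warms by 9.8 × 2.3 = 22.54°C, giving 21.8°C.

21.8°C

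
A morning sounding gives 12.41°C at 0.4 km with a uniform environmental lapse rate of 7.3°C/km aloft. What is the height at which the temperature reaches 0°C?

Height above start = (12.41 − 0) / 7.3 = 1.7 km
Altitude = 400 m + 1700 m = 2100 m

2.1 km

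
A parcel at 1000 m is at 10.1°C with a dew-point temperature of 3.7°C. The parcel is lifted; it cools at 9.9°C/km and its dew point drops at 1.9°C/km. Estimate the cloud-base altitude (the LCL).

1800 m

T and T_d converge at 9.9 − 1.9 = 8°C per km
Height above start = (10.1 − 3.7) / 8 = 0.8 km
LCL altitude = 1000 m + 800 m = 1800 m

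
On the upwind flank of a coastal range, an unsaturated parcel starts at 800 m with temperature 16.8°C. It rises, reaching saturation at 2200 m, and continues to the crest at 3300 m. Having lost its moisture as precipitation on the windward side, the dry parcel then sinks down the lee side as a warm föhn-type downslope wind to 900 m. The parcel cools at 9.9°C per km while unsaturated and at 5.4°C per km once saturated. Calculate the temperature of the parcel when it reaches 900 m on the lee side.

Dry to 2200 m: -9.9 × 1.4 km = -13.86°C, so T = 2.94°C.
Saturated to 3300 m: -5.4 × 1.1 km = -5.94°C, so T = -3°C.
Dry descent to 900 m: +9.9 × 2.4 km = +23.76°C, so T = 20.76°C.

20.76°C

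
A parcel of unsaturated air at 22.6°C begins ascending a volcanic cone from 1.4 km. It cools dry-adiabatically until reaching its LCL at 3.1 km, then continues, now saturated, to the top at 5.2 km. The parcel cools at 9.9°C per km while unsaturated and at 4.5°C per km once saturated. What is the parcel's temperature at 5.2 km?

Dry to 3100 m: -9.9 × 1.7 km = -16.83°C, so T = 5.77°C.
Saturated to 5200 m: -4.5 × 2.1 km = -9.45°C, so T = -3.68°C.

-3.68°C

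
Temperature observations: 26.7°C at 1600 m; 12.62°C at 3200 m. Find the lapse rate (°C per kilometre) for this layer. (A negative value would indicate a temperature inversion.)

Γ = −ΔT/Δz = (26.7 − 12.62) / (3200 − 1600) m
  = 14.08°C / 1.6 km = 8.8°C/km

8.8°C/km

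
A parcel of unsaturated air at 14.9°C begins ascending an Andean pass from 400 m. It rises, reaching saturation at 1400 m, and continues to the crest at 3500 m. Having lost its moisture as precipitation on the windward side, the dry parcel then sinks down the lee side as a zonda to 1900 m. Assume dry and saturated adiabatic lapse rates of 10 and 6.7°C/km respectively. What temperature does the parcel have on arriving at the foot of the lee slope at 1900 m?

Dry to 1400 m: -10 × 1 km = -10°C, so T = 4.9°C.
Saturated to 3500 m: -6.7 × 2.1 km = -14.07°C, so T = -9.17°C.
Dry descent to 1900 m: +10 × 1.6 km = +16°C, so T = 6.83°C.

6.83°C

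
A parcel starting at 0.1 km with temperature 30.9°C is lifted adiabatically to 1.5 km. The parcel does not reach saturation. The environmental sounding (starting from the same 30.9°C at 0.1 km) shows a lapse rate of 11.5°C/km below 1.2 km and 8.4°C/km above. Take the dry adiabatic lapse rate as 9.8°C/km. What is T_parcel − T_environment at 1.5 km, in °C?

+1.45°C (parcel warmer than environment)

Parcel:
  100 → 1500 m (dry, 9.8°C/km): ΔT = -9.8 × 1.4 = -13.72°C → T = 17.18°C
Environment:
  100 → 1200 m (environment, lower layer, 11.5°C/km): ΔT = -11.5 × 1.1 = -12.65°C → T = 18.25°C
  1200 → 1500 m (environment, upper layer, 8.4°C/km): ΔT = -8.4 × 0.3 = -2.52°C → T = 15.73°C
T_parcel − T_env = 17.18 − 15.73 = +1.45°C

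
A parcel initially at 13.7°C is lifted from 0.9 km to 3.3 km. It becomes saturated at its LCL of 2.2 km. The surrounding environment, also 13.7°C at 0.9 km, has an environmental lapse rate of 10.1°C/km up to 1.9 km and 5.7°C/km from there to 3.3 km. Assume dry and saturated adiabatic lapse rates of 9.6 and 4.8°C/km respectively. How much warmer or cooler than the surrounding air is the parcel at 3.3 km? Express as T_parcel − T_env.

+0.32°C (parcel warmer than environment)

Parcel:
  Dry to 2200 m: -9.6 × 1.3 km = -12.48°C, so T = 1.22°C.
  Saturated to 3300 m: -4.8 × 1.1 km = -5.28°C, so T = -4.06°C.
Environment:
  Environment, lower layer to 1900 m: -10.1 × 1 km = -10.1°C, so T = 3.6°C.
  Environment, upper layer to 3300 m: -5.7 × 1.4 km = -7.98°C, so T = -4.38°C.
T_parcel − T_env = -4.06 − (-4.38) = +0.32°C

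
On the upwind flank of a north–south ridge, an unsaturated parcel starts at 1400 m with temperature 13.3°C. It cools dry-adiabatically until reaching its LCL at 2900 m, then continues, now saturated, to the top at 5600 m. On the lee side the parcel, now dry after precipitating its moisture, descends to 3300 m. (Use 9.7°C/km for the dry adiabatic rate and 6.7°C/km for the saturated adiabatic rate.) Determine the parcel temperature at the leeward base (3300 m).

Dry to 2900 m: -9.7 × 1.5 km = -14.55°C, so T = -1.25°C.
Saturated to 5600 m: -6.7 × 2.7 km = -18.09°C, so T = -19.34°C.
Dry descent to 3300 m: +9.7 × 2.3 km = +22.31°C, so T = 2.97°C.

2.97°C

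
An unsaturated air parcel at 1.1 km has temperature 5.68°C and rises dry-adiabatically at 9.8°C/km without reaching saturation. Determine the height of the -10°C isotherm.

Height above start = (5.68 − (-10)) / 9.8 = 1.6 km
Altitude = 1100 m + 1600 m = 2700 m

2.7 km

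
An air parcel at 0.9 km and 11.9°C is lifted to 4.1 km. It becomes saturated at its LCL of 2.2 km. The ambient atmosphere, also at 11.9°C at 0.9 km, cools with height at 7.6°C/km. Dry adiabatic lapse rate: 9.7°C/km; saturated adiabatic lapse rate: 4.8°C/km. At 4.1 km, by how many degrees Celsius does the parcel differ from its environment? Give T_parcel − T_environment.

Parcel:
  900 → 2200 m (dry, 9.7°C/km): ΔT = -9.7 × 1.3 = -12.61°C → T = -0.71°C
  2200 → 4100 m (saturated, 4.8°C/km): ΔT = -4.8 × 1.9 = -9.12°C → T = -9.83°C
Environment:
  900 → 4100 m (environment, 7.6°C/km): ΔT = -7.6 × 3.2 = -24.32°C → T = -12.42°C
T_parcel − T_env = -9.83 − (-12.42) = +2.59°C

+2.59°C (parcel warmer than environment)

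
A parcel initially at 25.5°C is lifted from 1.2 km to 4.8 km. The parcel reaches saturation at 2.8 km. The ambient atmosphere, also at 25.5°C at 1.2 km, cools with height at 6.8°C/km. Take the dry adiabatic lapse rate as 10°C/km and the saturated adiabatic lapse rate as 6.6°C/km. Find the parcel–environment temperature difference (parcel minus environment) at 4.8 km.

Parcel:
  1200–2800 m, dry: Δz = 1.6 km ⇒ ΔT = -16°C; T = 9.5°C
  2800–4800 m, saturated: Δz = 2 km ⇒ ΔT = -13.2°C; T = -3.7°C
Environment:
  1200–4800 m, environment: Δz = 3.6 km ⇒ ΔT = -24.48°C; T = 1.02°C
T_parcel − T_env = -3.7 − 1.02 = -4.72°C

-4.72°C (parcel cooler than environment)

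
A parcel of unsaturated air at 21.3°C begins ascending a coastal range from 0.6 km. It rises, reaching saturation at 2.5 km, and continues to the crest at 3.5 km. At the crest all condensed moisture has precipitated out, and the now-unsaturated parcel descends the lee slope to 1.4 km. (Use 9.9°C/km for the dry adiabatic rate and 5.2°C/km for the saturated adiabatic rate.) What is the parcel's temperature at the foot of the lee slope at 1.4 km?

From 600 m to 2500 m (dry): cools by 9.9 × 1.9 = 18.81°C, giving 2.49°C.
From 2500 m to 3500 m (saturated): cools by 5.2 × 1 = 5.2°C, giving -2.71°C.
From 3500 m to 1400 m (dry descent): warms by 9.9 × 2.1 = 20.79°C, giving 18.08°C.

18.08°C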